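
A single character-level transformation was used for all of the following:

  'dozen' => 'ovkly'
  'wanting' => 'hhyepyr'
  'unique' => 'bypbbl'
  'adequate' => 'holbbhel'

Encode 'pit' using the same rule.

ape

Vowels shift forward by 7 and consonants shift forward by 11.
For pit: p(cons)+11=a, i(vowel)+7=p, t(cons)+11=e.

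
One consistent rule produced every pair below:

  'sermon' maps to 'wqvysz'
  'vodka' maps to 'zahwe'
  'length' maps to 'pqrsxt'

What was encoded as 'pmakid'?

Shifts by position in sermon: pos 0: s→w (+4), pos 1: e→q (+12), pos 2: r→v (+4), pos 3: m→y (+12) — repeating every 2. A repeating key of period 2 is used — shifts +4, +12 over and over.
Reversing it on pmakid: p−4=l, m−12=a, a−4=w, k−12=y, i−4=e, d−12=r.

lawyer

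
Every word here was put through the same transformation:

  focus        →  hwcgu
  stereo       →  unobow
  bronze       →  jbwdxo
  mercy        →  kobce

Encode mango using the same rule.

This is an affine cipher: with a=0,…,z=25, each position x becomes (19x+16) mod 26.
On mango: m(12)→19·12+16≡10=k; a(0)→19·0+16≡16=q; n(13)→19·13+16≡3=d; g(6)→19·6+16≡0=a; o(14)→19·14+16≡22=w (all mod 26).

kqdaw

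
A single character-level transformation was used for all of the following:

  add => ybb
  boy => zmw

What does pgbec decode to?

Compare letters: a→y is +24, d→b is +24, d→b is +24 — a constant shift. It's a constant shift of +24 (ROT24).
Decoding pgbec: p−24=r, g−24=i, b−24=d, e−24=g, c−24=e.

ridge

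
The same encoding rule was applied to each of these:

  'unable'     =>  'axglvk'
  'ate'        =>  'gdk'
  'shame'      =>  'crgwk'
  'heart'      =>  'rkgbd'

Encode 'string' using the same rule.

cdboxq

The shift depends on letter class: consonant n→x is +10, but vowel u→a is +6. Vowels shift forward by 6 and consonants shift forward by 10.
On string: s(cons)+10=c, t(cons)+10=d, r(cons)+10=b, i(vowel)+6=o, n(cons)+10=x, g(cons)+10=q.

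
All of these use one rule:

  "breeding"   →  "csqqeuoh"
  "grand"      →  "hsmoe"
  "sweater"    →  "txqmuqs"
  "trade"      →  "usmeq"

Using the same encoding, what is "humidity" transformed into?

ignueuuz

The shift depends on letter class: consonant b→c is +1, but vowel e→q is +12. Vowels shift forward by 12 and consonants shift forward by 1.
Applying it to humidity: h(cons)+1=i, u(vowel)+12=g, m(cons)+1=n, i(vowel)+12=u, d(cons)+1=e, i(vowel)+12=u, t(cons)+1=u, y(cons)+1=z.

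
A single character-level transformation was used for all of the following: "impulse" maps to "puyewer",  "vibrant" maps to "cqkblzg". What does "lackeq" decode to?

estate

In impulse: i→p is +7, m→u is +8, p→y is +9, u→e is +10 — the shift increases by 1 each position. The shift increases by 1 at each position, starting from +7: 7, 8, 9, ….
Decoding lackeq: l−7=e, a−8=s, c−9=t, k−10=a, e−11=t, q−12=e.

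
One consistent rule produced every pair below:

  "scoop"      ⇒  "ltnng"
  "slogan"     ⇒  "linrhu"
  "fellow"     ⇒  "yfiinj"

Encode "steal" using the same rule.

lefhi

Each letter's alphabet position (a=0..z=25) is mapped through 19·x+7 mod 26 — an affine cipher.
Applying it to steal: s(18)→19·18+7≡11=l; t(19)→19·19+7≡4=e; e(4)→19·4+7≡5=f; a(0)→19·0+7≡7=h; l(11)→19·11+7≡8=i (all mod 26).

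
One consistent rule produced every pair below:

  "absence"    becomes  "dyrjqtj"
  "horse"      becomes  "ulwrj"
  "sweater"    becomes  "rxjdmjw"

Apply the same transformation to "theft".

mujem

Each letter's alphabet position (a=0..z=25) is mapped through 21·x+3 mod 26 — an affine cipher.
On theft: t(19)→21·19+3≡12=m; h(7)→21·7+3≡20=u; e(4)→21·4+3≡9=j; f(5)→21·5+3≡4=e; t(19)→21·19+3≡12=m (all mod 26).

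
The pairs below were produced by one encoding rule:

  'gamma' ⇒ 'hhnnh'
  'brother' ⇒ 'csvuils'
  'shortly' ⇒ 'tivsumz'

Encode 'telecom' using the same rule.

ulmldvn

The shift depends on letter class: consonant g→h is +1, but vowel a→h is +7. Two shifts are in play — +7 for a/e/i/o/u, +1 for every other letter.
On telecom: t(cons)+1=u, e(vowel)+7=l, l(cons)+1=m, e(vowel)+7=l, c(cons)+1=d, o(vowel)+7=v, m(cons)+1=n.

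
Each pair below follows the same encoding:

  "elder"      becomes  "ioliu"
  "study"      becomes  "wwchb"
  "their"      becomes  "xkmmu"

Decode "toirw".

The shifts repeat in a cycle of length 3: positions 0,1,… shift by +4, +3, +8, then the pattern repeats.
Decoding toirw: t−4=p, o−3=l, i−8=a, r−4=n, w−3=t.

plant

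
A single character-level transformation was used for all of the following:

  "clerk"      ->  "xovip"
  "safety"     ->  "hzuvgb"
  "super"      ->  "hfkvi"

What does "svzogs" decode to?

Each pair mirrors across the alphabet (c↔x, l↔o, e↔v): positions sum to 25. Letters are reflected about the middle of the alphabet (position → 25−position): Atbash.
Decoding svzogs: s↔h, v↔e, z↔a, o↔l, g↔t, s↔h.

health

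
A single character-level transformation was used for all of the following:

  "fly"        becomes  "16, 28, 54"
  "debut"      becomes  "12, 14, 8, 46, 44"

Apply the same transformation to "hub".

20, 46, 8

Each letter becomes 2×(its alphabet position, a=1..z=26) + 4.
Applying it to hub: h=8→20, u=21→46, b=2→8.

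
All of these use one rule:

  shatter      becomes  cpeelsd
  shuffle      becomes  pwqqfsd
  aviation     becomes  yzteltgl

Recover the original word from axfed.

The word is reversed, then every letter is shifted forward by 11.
Reversing it on axfed: shift back: a−11=p, x−11=m, f−11=u, e−11=t, d−11=s → pmuts; then reverse → stump.

stump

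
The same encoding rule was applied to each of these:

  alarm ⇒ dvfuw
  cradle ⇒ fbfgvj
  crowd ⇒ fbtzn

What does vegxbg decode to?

suburb

Shifts by position in alarm: pos 0: a→d (+3), pos 1: l→v (+10), pos 2: a→f (+5), pos 3: r→u (+3), pos 4: m→w (+10) — repeating every 3. A repeating key of period 3 is used — shifts +3, +10, +5 over and over.
Decoding vegxbg: v−3=s, e−10=u, g−5=b, x−3=u, b−10=r, g−5=b.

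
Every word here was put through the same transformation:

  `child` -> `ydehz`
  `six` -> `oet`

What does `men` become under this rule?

Compare letters: c→y is +22, h→d is +22, i→e is +22 — a constant shift. Every letter moves 22 places later in the alphabet, wrapping around z→a.
For men: m+22=i, e+22=a, n+22=j.

iaj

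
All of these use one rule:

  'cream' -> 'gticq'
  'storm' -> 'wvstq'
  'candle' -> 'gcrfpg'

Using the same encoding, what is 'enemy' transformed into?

ipioc

The shifts repeat in a cycle of length 2: positions 0,1,… shift by +4, +2, then the pattern repeats.
On enemy: e+4=i, n+2=p, e+4=i, m+2=o, y+4=c.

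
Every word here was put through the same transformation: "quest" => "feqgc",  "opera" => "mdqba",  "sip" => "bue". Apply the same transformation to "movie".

quhay

The output letters match the input read backwards, each shifted +12: quest reversed is tseuq. Read the word backwards and shift each letter +12.
Applying it to movie: reverse → eivom; then shift: e+12=q, i+12=u, v+12=h, o+12=a, m+12=y.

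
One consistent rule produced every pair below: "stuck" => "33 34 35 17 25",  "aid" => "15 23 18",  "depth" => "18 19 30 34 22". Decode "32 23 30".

rip

s is letter #19 and maps to 33: an offset of 14. Each letter is replaced by its alphabet position (a=1..z=26) + 14.
Reversing it on 32 23 30: 32→(32−14)÷1=18=r, 23→(23−14)÷1=9=i, 30→(30−14)÷1=16=p.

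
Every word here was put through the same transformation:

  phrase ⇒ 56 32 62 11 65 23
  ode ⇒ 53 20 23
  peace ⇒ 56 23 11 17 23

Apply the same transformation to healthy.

32 23 11 44 68 32 83

Each letter becomes 3×(its alphabet position, a=1..z=26) + 8.
On healthy: h=8→32, e=5→23, a=1→11, l=12→44, t=20→68, h=8→32, y=25→83.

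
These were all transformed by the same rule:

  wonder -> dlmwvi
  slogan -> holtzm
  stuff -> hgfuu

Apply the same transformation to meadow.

nvzwld

Each pair mirrors across the alphabet (w↔d, o↔l, n↔m): positions sum to 25. This is the alphabet-reversal cipher (Atbash): a becomes z, b becomes y, etc.
On meadow: m↔n, e↔v, a↔z, d↔w, o↔l, w↔d.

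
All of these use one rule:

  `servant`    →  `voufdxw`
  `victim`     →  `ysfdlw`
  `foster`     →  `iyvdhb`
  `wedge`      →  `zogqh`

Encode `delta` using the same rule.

goodd

It's a Vigenère-style cipher with numeric key [3,10]: position i shifts by key[i mod 2].
On delta: d+3=g, e+10=o, l+3=o, t+10=d, a+3=d.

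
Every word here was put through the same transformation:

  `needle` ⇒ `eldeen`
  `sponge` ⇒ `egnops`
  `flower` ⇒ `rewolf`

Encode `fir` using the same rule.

rif

The output letters match the input read backwards: needle reversed is eldeen. The word is simply reversed.
For fir: reverse → rif.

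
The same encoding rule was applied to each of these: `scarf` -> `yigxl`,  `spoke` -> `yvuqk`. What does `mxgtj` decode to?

grand

Compare letters: s→y is +6, c→i is +6, a→g is +6 — a constant shift. Every letter moves 6 places later in the alphabet, wrapping around z→a.
Undoing it on mxgtj: m−6=g, x−6=r, g−6=a, t−6=n, j−6=d.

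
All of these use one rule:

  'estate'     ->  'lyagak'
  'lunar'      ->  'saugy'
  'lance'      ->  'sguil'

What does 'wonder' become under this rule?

duujlx

Shifts by position in estate: pos 0: e→l (+7), pos 1: s→y (+6), pos 2: t→a (+7), pos 3: a→g (+6) — repeating every 2. It's a Vigenère-style cipher with numeric key [7,6]: position i shifts by key[i mod 2].
Applying it to wonder: w+7=d, o+6=u, n+7=u, d+6=j, e+7=l, r+6=x.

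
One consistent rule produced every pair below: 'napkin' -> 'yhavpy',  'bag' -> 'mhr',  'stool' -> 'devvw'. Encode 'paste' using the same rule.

The rule splits by letter class: vowels +7, consonants +11.
Applying it to paste: p(cons)+11=a, a(vowel)+7=h, s(cons)+11=d, t(cons)+11=e, e(vowel)+7=l.

ahdel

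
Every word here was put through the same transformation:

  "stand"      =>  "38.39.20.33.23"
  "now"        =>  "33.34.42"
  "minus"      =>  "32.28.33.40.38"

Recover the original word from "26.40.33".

gun

Each letter is replaced by its alphabet position (a=1..z=26) + 19.
Decoding 26.40.33: 26→(26−19)÷1=7=g, 40→(40−19)÷1=21=u, 33→(33−19)÷1=14=n.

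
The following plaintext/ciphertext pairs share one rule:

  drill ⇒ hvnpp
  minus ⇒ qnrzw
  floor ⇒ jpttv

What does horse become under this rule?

ltvwj

The shift depends on letter class: consonant d→h is +4, but vowel i→n is +5. Vowels shift forward by 5 and consonants shift forward by 4.
Applying it to horse: h(cons)+4=l, o(vowel)+5=t, r(cons)+4=v, s(cons)+4=w, e(vowel)+5=j.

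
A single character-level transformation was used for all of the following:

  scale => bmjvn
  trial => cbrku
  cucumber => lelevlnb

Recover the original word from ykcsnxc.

patient

Shifts by position in scale: pos 0: s→b (+9), pos 1: c→m (+10), pos 2: a→j (+9), pos 3: l→v (+10) — repeating every 2. The shifts repeat in a cycle of length 2: positions 0,1,… shift by +9, +10, then the pattern repeats.
Reversing it on ykcsnxc: y−9=p, k−10=a, c−9=t, s−10=i, n−9=e, x−10=n, c−9=t.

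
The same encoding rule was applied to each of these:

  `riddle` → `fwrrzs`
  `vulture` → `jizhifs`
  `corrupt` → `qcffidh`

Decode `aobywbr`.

mankind

Compare letters: r→f is +14, i→w is +14, d→r is +14 — a constant shift. Each letter is shifted forward by 14 in the alphabet (a Caesar shift of +14).
Decoding aobywbr: a−14=m, o−14=a, b−14=n, y−14=k, w−14=i, b−14=n, r−14=d.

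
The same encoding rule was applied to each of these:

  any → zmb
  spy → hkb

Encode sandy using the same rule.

hzmwb

Letters are reflected about the middle of the alphabet (position → 25−position): Atbash.
For sandy: s↔h, a↔z, n↔m, d↔w, y↔b.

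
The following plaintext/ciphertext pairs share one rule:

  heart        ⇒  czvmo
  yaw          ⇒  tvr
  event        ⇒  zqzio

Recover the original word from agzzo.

Compare letters: h→c is +21, e→z is +21, a→v is +21 — a constant shift. It's a constant shift of +21 (ROT21).
Reversing it on agzzo: a−21=f, g−21=l, z−21=e, z−21=e, o−21=t.

fleet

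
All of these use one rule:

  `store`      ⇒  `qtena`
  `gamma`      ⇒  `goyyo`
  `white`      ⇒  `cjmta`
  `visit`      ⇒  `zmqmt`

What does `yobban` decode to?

manner

This is an affine cipher: with a=0,…,z=25, each position x becomes (3x+14) mod 26.
Decoding yobban: y(24)→9·(24−14)≡12=m; o(14)→9·(14−14)≡0=a; b(1)→9·(1−14)≡13=n; b(1)→9·(1−14)≡13=n; a(0)→9·(0−14)≡4=e; n(13)→9·(13−14)≡17=r (all mod 26).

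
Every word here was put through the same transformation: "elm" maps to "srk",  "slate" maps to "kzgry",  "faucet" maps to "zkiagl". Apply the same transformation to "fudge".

The output letters match the input read backwards, each shifted +6: elm reversed is mle. The word is reversed, then every letter is shifted forward by 6.
Applying it to fudge: reverse → egduf; then shift: e+6=k, g+6=m, d+6=j, u+6=a, f+6=l.

kmjal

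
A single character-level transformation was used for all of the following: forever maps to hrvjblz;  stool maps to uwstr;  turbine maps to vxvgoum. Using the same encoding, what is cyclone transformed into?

ebgquum

In forever: f→h is +2, o→r is +3, r→v is +4, e→j is +5 — the shift increases by 1 each position. Letter i (0-indexed) is shifted by i+2, so successive shifts are 2, 3, 4, ….
For cyclone: c+2=e, y+3=b, c+4=g, l+5=q, o+6=u, n+7=u, e+8=m.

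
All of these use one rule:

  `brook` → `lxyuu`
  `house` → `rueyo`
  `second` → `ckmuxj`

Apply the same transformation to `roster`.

Shifts by position in brook: pos 0: b→l (+10), pos 1: r→x (+6), pos 2: o→y (+10), pos 3: o→u (+6) — repeating every 2. The shifts repeat in a cycle of length 2: positions 0,1,… shift by +10, +6, then the pattern repeats.
For roster: r+10=b, o+6=u, s+10=c, t+6=z, e+10=o, r+6=x.

buczox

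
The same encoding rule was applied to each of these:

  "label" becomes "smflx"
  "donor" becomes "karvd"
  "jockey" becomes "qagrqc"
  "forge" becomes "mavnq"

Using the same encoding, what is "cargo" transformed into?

The shifts repeat in a cycle of length 3: positions 0,1,… shift by +7, +12, +4, then the pattern repeats.
Applying it to cargo: c+7=j, a+12=m, r+4=v, g+7=n, o+12=a.

jmvna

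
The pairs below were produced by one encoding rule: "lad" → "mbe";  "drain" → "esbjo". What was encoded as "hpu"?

Compare letters: l→m is +1, a→b is +1, d→e is +1 — a constant shift. Each letter is shifted forward by 1 in the alphabet (a Caesar shift of +1).
Undoing it on hpu: h−1=g, p−1=o, u−1=t.

got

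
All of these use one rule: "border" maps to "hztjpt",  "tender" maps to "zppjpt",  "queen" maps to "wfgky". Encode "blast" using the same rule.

Shifts by position in border: pos 0: b→h (+6), pos 1: o→z (+11), pos 2: r→t (+2), pos 3: d→j (+6), pos 4: e→p (+11), pos 5: r→t (+2) — repeating every 3. The shifts repeat in a cycle of length 3: positions 0,1,… shift by +6, +11, +2, then the pattern repeats.
For blast: b+6=h, l+11=w, a+2=c, s+6=y, t+11=e.

hwcye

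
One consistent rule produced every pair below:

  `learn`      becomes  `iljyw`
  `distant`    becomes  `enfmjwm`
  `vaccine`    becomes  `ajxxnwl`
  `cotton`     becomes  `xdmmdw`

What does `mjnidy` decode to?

tailor

Treating letters as 0–25, the rule is x ↦ 7x + 9 (mod 26).
Decoding mjnidy: m(12)→15·(12−9)≡19=t; j(9)→15·(9−9)≡0=a; n(13)→15·(13−9)≡8=i; i(8)→15·(8−9)≡11=l; d(3)→15·(3−9)≡14=o; y(24)→15·(24−9)≡17=r (all mod 26).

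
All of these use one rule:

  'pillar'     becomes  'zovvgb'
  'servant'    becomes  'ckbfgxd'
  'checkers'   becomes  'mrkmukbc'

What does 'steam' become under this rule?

The rule splits by letter class: vowels +6, consonants +10.
Applying it to steam: s(cons)+10=c, t(cons)+10=d, e(vowel)+6=k, a(vowel)+6=g, m(cons)+10=w.

cdkgw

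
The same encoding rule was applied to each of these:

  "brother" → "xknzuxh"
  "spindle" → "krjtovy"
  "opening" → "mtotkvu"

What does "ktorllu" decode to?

The word is reversed, then every letter is shifted forward by 6.
Reversing it on ktorllu: shift back: k−6=e, t−6=n, o−6=i, r−6=l, l−6=f, l−6=f, u−6=o → enilffo; then reverse → offline.

offline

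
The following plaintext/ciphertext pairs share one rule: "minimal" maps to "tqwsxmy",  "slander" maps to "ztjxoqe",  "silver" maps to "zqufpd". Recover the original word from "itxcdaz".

In minimal: m→t is +7, i→q is +8, n→w is +9, i→s is +10 — the shift increases by 1 each position. The shift increases by 1 at each position, starting from +7: 7, 8, 9, ….
Reversing it on itxcdaz: i−7=b, t−8=l, x−9=o, c−10=s, d−11=s, a−12=o, z−13=m.

blossom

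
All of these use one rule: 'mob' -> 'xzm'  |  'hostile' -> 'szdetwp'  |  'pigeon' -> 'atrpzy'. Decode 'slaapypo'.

happened

Compare letters: m→x is +11, o→z is +11, b→m is +11 — a constant shift. Each letter is shifted forward by 11 in the alphabet (a Caesar shift of +11).
Undoing it on slaapypo: s−11=h, l−11=a, a−11=p, a−11=p, p−11=e, y−11=n, p−11=e, o−11=d.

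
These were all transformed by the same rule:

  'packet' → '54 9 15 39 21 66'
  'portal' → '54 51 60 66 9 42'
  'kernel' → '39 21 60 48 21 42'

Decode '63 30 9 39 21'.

p(#16)→54 and a(#1)→9: differences scale by 3, so n = 3·pos + 6. Each letter becomes 3×(its alphabet position, a=1..z=26) + 6.
Decoding 63 30 9 39 21: 63→(63−6)÷3=19=s, 30→(30−6)÷3=8=h, 9→(9−6)÷3=1=a, 39→(39−6)÷3=11=k, 21→(21−6)÷3=5=e.

shake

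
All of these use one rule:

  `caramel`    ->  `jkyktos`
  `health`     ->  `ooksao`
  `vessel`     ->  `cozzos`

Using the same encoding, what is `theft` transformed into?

Two shifts are in play — +10 for a/e/i/o/u, +7 for every other letter.
For theft: t(cons)+7=a, h(cons)+7=o, e(vowel)+10=o, f(cons)+7=m, t(cons)+7=a.

aooma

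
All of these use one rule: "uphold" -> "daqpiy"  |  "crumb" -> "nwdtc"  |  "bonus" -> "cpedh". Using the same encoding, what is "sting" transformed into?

hsbef

This is an affine cipher: with a=0,…,z=25, each position x becomes (11x+17) mod 26.
On sting: s(18)→11·18+17≡7=h; t(19)→11·19+17≡18=s; i(8)→11·8+17≡1=b; n(13)→11·13+17≡4=e; g(6)→11·6+17≡5=f (all mod 26).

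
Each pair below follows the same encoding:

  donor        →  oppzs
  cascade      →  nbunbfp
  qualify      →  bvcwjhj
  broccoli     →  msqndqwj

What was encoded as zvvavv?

output

A repeating key of period 3 is used — shifts +11, +1, +2 over and over.
Reversing it on zvvavv: z−11=o, v−1=u, v−2=t, a−11=p, v−1=u, v−2=t.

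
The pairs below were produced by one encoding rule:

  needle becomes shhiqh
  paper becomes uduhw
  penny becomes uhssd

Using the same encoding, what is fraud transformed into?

kwdxi

Two shifts are in play — +3 for a/e/i/o/u, +5 for every other letter.
Applying it to fraud: f(cons)+5=k, r(cons)+5=w, a(vowel)+3=d, u(vowel)+3=x, d(cons)+5=i.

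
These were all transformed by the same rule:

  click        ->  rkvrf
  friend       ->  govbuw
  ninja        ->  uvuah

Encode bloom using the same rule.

Treating letters as 0–25, the rule is x ↦ 5x + 7 (mod 26).
For bloom: b(1)→5·1+7≡12=m; l(11)→5·11+7≡10=k; o(14)→5·14+7≡25=z; o(14)→5·14+7≡25=z; m(12)→5·12+7≡15=p (all mod 26).

mkzzp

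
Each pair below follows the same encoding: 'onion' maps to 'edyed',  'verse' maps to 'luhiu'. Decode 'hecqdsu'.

romance

Every letter moves 16 places later in the alphabet, wrapping around z→a.
Reversing it on hecqdsu: h−16=r, e−16=o, c−16=m, q−16=a, d−16=n, s−16=c, u−16=e.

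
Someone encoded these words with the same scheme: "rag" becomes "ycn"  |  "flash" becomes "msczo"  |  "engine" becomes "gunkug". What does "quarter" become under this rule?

xwcyagy

The rule splits by letter class: vowels +2, consonants +7.
Applying it to quarter: q(cons)+7=x, u(vowel)+2=w, a(vowel)+2=c, r(cons)+7=y, t(cons)+7=a, e(vowel)+2=g, r(cons)+7=y.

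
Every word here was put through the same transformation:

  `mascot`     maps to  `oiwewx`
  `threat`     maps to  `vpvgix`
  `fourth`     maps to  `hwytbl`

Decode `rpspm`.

phone

Shifts by position in mascot: pos 0: m→o (+2), pos 1: a→i (+8), pos 2: s→w (+4), pos 3: c→e (+2), pos 4: o→w (+8), pos 5: t→x (+4) — repeating every 3. A repeating key of period 3 is used — shifts +2, +8, +4 over and over.
Reversing it on rpspm: r−2=p, p−8=h, s−4=o, p−2=n, m−8=e.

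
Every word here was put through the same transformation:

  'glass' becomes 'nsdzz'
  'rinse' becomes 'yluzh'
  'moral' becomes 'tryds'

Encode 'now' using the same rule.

urd

The shift depends on letter class: consonant g→n is +7, but vowel a→d is +3. The rule splits by letter class: vowels +3, consonants +7.
On now: n(cons)+7=u, o(vowel)+3=r, w(cons)+7=d.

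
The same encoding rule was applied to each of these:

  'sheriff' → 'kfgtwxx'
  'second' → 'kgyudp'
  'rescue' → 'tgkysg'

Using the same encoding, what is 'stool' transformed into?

kbuuv

s(18)→k(10) and h(7)→f(5) fit y≡17x+16 (mod 26); the inverse of 17 mod 26 is 23. Treating letters as 0–25, the rule is x ↦ 17x + 16 (mod 26).
Applying it to stool: s(18)→17·18+16≡10=k; t(19)→17·19+16≡1=b; o(14)→17·14+16≡20=u; o(14)→17·14+16≡20=u; l(11)→17·11+16≡21=v (all mod 26).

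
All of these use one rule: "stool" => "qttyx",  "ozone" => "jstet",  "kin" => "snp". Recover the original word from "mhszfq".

launch

Two steps: reverse the string, then apply a Caesar shift of +5.
Decoding mhszfq: shift back: m−5=h, h−5=c, s−5=n, z−5=u, f−5=a, q−5=l → hcnual; then reverse → launch.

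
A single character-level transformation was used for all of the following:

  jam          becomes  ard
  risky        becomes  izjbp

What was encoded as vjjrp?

essay

Compare letters: j→a is +17, a→r is +17, m→d is +17 — a constant shift. This is a Caesar cipher with shift 17.
Undoing it on vjjrp: v−17=e, j−17=s, j−17=s, r−17=a, p−17=y.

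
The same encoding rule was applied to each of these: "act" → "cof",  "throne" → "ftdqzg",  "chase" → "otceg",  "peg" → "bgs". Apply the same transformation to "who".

itq

Vowels shift forward by 2 and consonants shift forward by 12.
On who: w(cons)+12=i, h(cons)+12=t, o(vowel)+2=q.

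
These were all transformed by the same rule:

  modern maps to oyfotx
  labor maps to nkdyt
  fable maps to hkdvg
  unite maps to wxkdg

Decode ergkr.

Shifts by position in modern: pos 0: m→o (+2), pos 1: o→y (+10), pos 2: d→f (+2), pos 3: e→o (+10) — repeating every 2. The shifts repeat in a cycle of length 2: positions 0,1,… shift by +2, +10, then the pattern repeats.
Decoding ergkr: e−2=c, r−10=h, g−2=e, k−10=a, r−2=p.

cheap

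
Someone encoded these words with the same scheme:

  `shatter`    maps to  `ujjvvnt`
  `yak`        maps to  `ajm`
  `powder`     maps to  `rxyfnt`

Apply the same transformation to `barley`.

Vowels shift forward by 9 and consonants shift forward by 2.
For barley: b(cons)+2=d, a(vowel)+9=j, r(cons)+2=t, l(cons)+2=n, e(vowel)+9=n, y(cons)+2=a.

djtnna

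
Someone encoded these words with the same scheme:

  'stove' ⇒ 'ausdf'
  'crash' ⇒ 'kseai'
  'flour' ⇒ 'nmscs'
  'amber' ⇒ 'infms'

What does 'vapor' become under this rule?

dbtws

It's a Vigenère-style cipher with numeric key [8,1,4]: position i shifts by key[i mod 3].
For vapor: v+8=d, a+1=b, p+4=t, o+8=w, r+1=s.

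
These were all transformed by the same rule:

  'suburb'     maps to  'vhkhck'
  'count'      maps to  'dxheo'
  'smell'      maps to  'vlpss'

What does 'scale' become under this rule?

vdrsp

s(18)→v(21) and u(20)→h(7) fit y≡19x+17 (mod 26); the inverse of 19 mod 26 is 11. Treating letters as 0–25, the rule is x ↦ 19x + 17 (mod 26).
On scale: s(18)→19·18+17≡21=v; c(2)→19·2+17≡3=d; a(0)→19·0+17≡17=r; l(11)→19·11+17≡18=s; e(4)→19·4+17≡15=p (all mod 26).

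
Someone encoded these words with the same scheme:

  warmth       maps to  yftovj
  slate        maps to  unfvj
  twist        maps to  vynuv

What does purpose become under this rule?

rztrtuj

The shift depends on letter class: consonant w→y is +2, but vowel a→f is +5. Two shifts are in play — +5 for a/e/i/o/u, +2 for every other letter.
For purpose: p(cons)+2=r, u(vowel)+5=z, r(cons)+2=t, p(cons)+2=r, o(vowel)+5=t, s(cons)+2=u, e(vowel)+5=j.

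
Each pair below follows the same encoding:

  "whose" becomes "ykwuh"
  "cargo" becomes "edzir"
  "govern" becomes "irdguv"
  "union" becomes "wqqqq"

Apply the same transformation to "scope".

Shifts by position in whose: pos 0: w→y (+2), pos 1: h→k (+3), pos 2: o→w (+8), pos 3: s→u (+2), pos 4: e→h (+3) — repeating every 3. The shifts repeat in a cycle of length 3: positions 0,1,… shift by +2, +3, +8, then the pattern repeats.
For scope: s+2=u, c+3=f, o+8=w, p+2=r, e+3=h.

ufwrh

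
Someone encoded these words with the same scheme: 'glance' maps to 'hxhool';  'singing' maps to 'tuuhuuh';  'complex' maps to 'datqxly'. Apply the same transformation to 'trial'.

It's a Vigenère-style cipher with numeric key [1,12,7]: position i shifts by key[i mod 3].
Applying it to trial: t+1=u, r+12=d, i+7=p, a+1=b, l+12=x.

udpbx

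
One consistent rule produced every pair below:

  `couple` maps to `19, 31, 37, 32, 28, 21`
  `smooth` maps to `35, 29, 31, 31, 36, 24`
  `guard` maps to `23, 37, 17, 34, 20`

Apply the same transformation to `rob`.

34, 31, 18

The number is (letter's place in the alphabet, a=1) + 16.
Applying it to rob: r=18→34, o=15→31, b=2→18.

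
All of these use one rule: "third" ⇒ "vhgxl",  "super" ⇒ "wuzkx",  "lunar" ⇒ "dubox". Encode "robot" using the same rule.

t(19)→v(21) and h(7)→h(7) fit y≡25x+14 (mod 26); the inverse of 25 mod 26 is 25. Each letter's alphabet position (a=0..z=25) is mapped through 25·x+14 mod 26 — an affine cipher.
On robot: r(17)→25·17+14≡23=x; o(14)→25·14+14≡0=a; b(1)→25·1+14≡13=n; o(14)→25·14+14≡0=a; t(19)→25·19+14≡21=v (all mod 26).

xanav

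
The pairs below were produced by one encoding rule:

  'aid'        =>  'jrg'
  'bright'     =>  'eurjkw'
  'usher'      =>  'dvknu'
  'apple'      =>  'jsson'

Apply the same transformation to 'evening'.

nynqrqj

The shift depends on letter class: consonant d→g is +3, but vowel a→j is +9. The rule splits by letter class: vowels +9, consonants +3.
Applying it to evening: e(vowel)+9=n, v(cons)+3=y, e(vowel)+9=n, n(cons)+3=q, i(vowel)+9=r, n(cons)+3=q, g(cons)+3=j.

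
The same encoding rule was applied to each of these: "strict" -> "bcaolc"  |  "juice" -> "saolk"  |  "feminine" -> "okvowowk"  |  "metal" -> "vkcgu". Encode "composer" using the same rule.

luvyubka

The shift depends on letter class: consonant s→b is +9, but vowel i→o is +6. The rule splits by letter class: vowels +6, consonants +9.
Applying it to composer: c(cons)+9=l, o(vowel)+6=u, m(cons)+9=v, p(cons)+9=y, o(vowel)+6=u, s(cons)+9=b, e(vowel)+6=k, r(cons)+9=a.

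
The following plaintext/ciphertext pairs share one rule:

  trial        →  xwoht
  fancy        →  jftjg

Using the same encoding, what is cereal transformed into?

gjxliu

Each letter shifts forward by (position + 4), i.e. 4, 5, 6, … — the shift grows by one for each successive letter.
Applying it to cereal: c+4=g, e+5=j, r+6=x, e+7=l, a+8=i, l+9=u.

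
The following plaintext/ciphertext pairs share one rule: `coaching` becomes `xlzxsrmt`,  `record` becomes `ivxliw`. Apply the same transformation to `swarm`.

hdzin

Each pair mirrors across the alphabet (c↔x, o↔l, a↔z): positions sum to 25. Letters are reflected about the middle of the alphabet (position → 25−position): Atbash.
On swarm: s↔h, w↔d, a↔z, r↔i, m↔n.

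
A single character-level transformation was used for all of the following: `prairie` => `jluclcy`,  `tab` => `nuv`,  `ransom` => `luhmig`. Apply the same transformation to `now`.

hiq

Compare letters: p→j is +20, r→l is +20, a→u is +20 — a constant shift. It's a constant shift of +20 (ROT20).
Applying it to now: n+20=h, o+20=i, w+20=q.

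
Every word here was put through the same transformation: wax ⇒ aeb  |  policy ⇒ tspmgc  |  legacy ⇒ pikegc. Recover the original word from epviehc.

already

Compare letters: w→a is +4, a→e is +4, x→b is +4 — a constant shift. Every letter moves 4 places later in the alphabet, wrapping around z→a.
Reversing it on epviehc: e−4=a, p−4=l, v−4=r, i−4=e, e−4=a, h−4=d, c−4=y.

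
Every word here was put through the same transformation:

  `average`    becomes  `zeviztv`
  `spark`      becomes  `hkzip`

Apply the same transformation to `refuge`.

ivuftv

Letters are reflected about the middle of the alphabet (position → 25−position): Atbash.
For refuge: r↔i, e↔v, f↔u, u↔f, g↔t, e↔v.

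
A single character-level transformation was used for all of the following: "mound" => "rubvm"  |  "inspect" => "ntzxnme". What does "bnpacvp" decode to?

In mound: m→r is +5, o→u is +6, u→b is +7, n→v is +8 — the shift increases by 1 each position. Each letter shifts forward by (position + 5), i.e. 5, 6, 7, … — the shift grows by one for each successive letter.
Reversing it on bnpacvp: b−5=w, n−6=h, p−7=i, a−8=s, c−9=t, v−10=l, p−11=e.

whistle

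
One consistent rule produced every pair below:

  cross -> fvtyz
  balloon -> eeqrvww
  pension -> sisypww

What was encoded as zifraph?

In cross: c→f is +3, r→v is +4, o→t is +5, s→y is +6 — the shift increases by 1 each position. Letter i (0-indexed) is shifted by i+3, so successive shifts are 3, 4, 5, ….
Undoing it on zifraph: z−3=w, i−4=e, f−5=a, r−6=l, a−7=t, p−8=h, h−9=y.

wealthy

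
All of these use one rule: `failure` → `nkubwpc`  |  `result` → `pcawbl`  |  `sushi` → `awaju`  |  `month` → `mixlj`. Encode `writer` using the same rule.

spulcp

f(5)→n(13) and a(0)→k(10) fit y≡11x+10 (mod 26); the inverse of 11 mod 26 is 19. This is an affine cipher: with a=0,…,z=25, each position x becomes (11x+10) mod 26.
For writer: w(22)→11·22+10≡18=s; r(17)→11·17+10≡15=p; i(8)→11·8+10≡20=u; t(19)→11·19+10≡11=l; e(4)→11·4+10≡2=c; r(17)→11·17+10≡15=p (all mod 26).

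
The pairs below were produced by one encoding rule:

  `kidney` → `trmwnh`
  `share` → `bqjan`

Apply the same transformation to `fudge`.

Compare letters: k→t is +9, i→r is +9, d→m is +9 — a constant shift. Every letter moves 9 places later in the alphabet, wrapping around z→a.
On fudge: f+9=o, u+9=d, d+9=m, g+9=p, e+9=n.

odmpn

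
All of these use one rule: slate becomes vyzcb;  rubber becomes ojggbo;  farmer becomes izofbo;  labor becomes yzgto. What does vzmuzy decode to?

s(18)→v(21) and l(11)→y(24) fit y≡7x+25 (mod 26); the inverse of 7 mod 26 is 15. Each letter's alphabet position (a=0..z=25) is mapped through 7·x+25 mod 26 — an affine cipher.
Decoding vzmuzy: v(21)→15·(21−25)≡18=s; z(25)→15·(25−25)≡0=a; m(12)→15·(12−25)≡13=n; u(20)→15·(20−25)≡3=d; z(25)→15·(25−25)≡0=a; y(24)→15·(24−25)≡11=l (all mod 26).

sandal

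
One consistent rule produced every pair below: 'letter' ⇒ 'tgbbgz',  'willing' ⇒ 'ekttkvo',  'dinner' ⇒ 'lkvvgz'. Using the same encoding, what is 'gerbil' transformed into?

The rule splits by letter class: vowels +2, consonants +8.
Applying it to gerbil: g(cons)+8=o, e(vowel)+2=g, r(cons)+8=z, b(cons)+8=j, i(vowel)+2=k, l(cons)+8=t.

ogzjkt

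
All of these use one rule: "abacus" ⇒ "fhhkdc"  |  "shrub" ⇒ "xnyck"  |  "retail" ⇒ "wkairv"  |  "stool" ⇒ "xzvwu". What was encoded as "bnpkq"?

which

Letter i (0-indexed) is shifted by i+5, so successive shifts are 5, 6, 7, ….
Reversing it on bnpkq: b−5=w, n−6=h, p−7=i, k−8=c, q−9=h.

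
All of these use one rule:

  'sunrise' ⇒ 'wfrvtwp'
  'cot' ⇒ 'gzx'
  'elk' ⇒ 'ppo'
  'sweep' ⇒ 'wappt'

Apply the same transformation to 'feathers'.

The shift depends on letter class: consonant s→w is +4, but vowel u→f is +11. Vowels shift forward by 11 and consonants shift forward by 4.
On feathers: f(cons)+4=j, e(vowel)+11=p, a(vowel)+11=l, t(cons)+4=x, h(cons)+4=l, e(vowel)+11=p, r(cons)+4=v, s(cons)+4=w.

jplxlpvw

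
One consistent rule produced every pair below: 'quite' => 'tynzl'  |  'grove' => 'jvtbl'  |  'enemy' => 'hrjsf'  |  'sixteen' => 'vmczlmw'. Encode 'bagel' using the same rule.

eelks

Letter i (0-indexed) is shifted by i+3, so successive shifts are 3, 4, 5, ….
Applying it to bagel: b+3=e, a+4=e, g+5=l, e+6=k, l+7=s.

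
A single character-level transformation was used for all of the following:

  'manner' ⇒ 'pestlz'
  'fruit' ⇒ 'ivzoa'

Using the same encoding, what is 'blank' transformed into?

In manner: m→p is +3, a→e is +4, n→s is +5, n→t is +6 — the shift increases by 1 each position. Each letter shifts forward by (position + 3), i.e. 3, 4, 5, … — the shift grows by one for each successive letter.
On blank: b+3=e, l+4=p, a+5=f, n+6=t, k+7=r.

epftr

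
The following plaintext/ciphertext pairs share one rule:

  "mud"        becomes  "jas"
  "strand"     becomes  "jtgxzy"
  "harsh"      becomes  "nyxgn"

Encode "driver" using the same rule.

xkboxj

The output letters match the input read backwards, each shifted +6: mud reversed is dum. Read the word backwards and shift each letter +6.
On driver: reverse → revird; then shift: r+6=x, e+6=k, v+6=b, i+6=o, r+6=x, d+6=j.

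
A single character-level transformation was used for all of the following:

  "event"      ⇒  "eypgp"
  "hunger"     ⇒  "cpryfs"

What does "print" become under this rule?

eytca

The output letters match the input read backwards, each shifted +11: event reversed is tneve. Read the word backwards and shift each letter +11.
For print: reverse → tnirp; then shift: t+11=e, n+11=y, i+11=t, r+11=c, p+11=a.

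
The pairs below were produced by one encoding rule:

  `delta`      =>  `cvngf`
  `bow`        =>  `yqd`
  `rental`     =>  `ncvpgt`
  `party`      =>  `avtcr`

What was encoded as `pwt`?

The output letters match the input read backwards, each shifted +2: delta reversed is atled. The word is reversed, then every letter is shifted forward by 2.
Undoing it on pwt: shift back: p−2=n, w−2=u, t−2=r → nur; then reverse → run.

run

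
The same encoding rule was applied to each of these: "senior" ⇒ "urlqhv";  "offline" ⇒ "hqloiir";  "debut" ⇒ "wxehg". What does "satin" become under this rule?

The output letters match the input read backwards, each shifted +3: senior reversed is roines. Two steps: reverse the string, then apply a Caesar shift of +3.
For satin: reverse → nitas; then shift: n+3=q, i+3=l, t+3=w, a+3=d, s+3=v.

qlwdv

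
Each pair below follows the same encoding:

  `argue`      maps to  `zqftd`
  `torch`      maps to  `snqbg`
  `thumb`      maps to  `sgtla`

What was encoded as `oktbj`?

Compare letters: a→z is +25, r→q is +25, g→f is +25 — a constant shift. Every letter moves 25 places later in the alphabet, wrapping around z→a.
Reversing it on oktbj: o−25=p, k−25=l, t−25=u, b−25=c, j−25=k.

pluck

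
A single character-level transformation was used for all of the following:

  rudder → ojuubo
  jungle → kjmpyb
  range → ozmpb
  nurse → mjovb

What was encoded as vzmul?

r(17)→o(14) and u(20)→j(9) fit y≡7x+25 (mod 26); the inverse of 7 mod 26 is 15. This is an affine cipher: with a=0,…,z=25, each position x becomes (7x+25) mod 26.
Decoding vzmul: v(21)→15·(21−25)≡18=s; z(25)→15·(25−25)≡0=a; m(12)→15·(12−25)≡13=n; u(20)→15·(20−25)≡3=d; l(11)→15·(11−25)≡24=y (all mod 26).

sandy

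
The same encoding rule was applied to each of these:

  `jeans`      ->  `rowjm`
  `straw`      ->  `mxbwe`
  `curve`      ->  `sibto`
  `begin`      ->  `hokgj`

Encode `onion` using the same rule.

ujguj

This is an affine cipher: with a=0,…,z=25, each position x becomes (11x+22) mod 26.
Applying it to onion: o(14)→11·14+22≡20=u; n(13)→11·13+22≡9=j; i(8)→11·8+22≡6=g; o(14)→11·14+22≡20=u; n(13)→11·13+22≡9=j (all mod 26).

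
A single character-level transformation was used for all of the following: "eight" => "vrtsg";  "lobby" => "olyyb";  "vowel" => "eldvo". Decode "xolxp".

clock

Each letter is replaced by its mirror in the alphabet: a↔z, b↔y, c↔x, and so on (the Atbash cipher).
Undoing it on xolxp: x↔c, o↔l, l↔o, x↔c, p↔k.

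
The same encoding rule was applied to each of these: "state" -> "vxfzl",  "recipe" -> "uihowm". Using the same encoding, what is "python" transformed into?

In state: s→v is +3, t→x is +4, a→f is +5, t→z is +6 — the shift increases by 1 each position. The shift increases by 1 at each position, starting from +3: 3, 4, 5, ….
For python: p+3=s, y+4=c, t+5=y, h+6=n, o+7=v, n+8=v.

scynvv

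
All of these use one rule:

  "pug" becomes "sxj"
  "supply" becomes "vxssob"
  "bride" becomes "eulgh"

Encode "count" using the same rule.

frxqw

Compare letters: p→s is +3, u→x is +3, g→j is +3 — a constant shift. This is a Caesar cipher with shift 3.
For count: c+3=f, o+3=r, u+3=x, n+3=q, t+3=w.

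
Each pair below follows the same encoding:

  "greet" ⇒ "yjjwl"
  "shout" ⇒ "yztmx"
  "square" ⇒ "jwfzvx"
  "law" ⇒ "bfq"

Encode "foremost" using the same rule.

The word is reversed, then every letter is shifted forward by 5.
Applying it to foremost: reverse → tsomerof; then shift: t+5=y, s+5=x, o+5=t, m+5=r, e+5=j, r+5=w, o+5=t, f+5=k.

yxtrjwtk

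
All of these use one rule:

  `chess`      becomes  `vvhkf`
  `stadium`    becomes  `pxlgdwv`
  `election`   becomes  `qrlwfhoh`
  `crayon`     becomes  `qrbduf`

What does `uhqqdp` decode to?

The output letters match the input read backwards, each shifted +3: chess reversed is ssehc. Read the word backwards and shift each letter +3.
Decoding uhqqdp: shift back: u−3=r, h−3=e, q−3=n, q−3=n, d−3=a, p−3=m → rennam; then reverse → manner.

manner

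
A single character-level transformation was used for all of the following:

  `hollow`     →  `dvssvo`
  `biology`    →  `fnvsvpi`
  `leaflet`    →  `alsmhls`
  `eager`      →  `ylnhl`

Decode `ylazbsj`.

cluster

The word is reversed, then every letter is shifted forward by 7.
Undoing it on ylazbsj: shift back: y−7=r, l−7=e, a−7=t, z−7=s, b−7=u, s−7=l, j−7=c → retsulc; then reverse → cluster.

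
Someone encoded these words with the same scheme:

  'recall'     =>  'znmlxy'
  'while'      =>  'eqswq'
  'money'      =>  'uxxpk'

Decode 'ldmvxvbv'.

duckling

In recall: r→z is +8, e→n is +9, c→m is +10, a→l is +11 — the shift increases by 1 each position. Letter i (0-indexed) is shifted by i+8, so successive shifts are 8, 9, 10, ….
Undoing it on ldmvxvbv: l−8=d, d−9=u, m−10=c, v−11=k, x−12=l, v−13=i, b−14=n, v−15=g.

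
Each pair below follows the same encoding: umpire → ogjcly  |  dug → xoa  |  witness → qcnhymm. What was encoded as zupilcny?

favorite

Compare letters: u→o is +20, m→g is +20, p→j is +20 — a constant shift. Each letter is shifted forward by 20 in the alphabet (a Caesar shift of +20).
Reversing it on zupilcny: z−20=f, u−20=a, p−20=v, i−20=o, l−20=r, c−20=i, n−20=t, y−20=e.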